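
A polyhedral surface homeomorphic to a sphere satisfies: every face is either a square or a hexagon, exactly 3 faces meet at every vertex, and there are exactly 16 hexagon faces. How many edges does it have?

60

Let x be the number of squares; then F = 16 + x.
Edge–face incidences: 2E = 6·16 + 4·x = 96 + 4x.
Every vertex has degree 3, so 3V = 2E.
Euler: V − E + F = 2 ⇒ (2E)/3 − E + (16 + x) = 2.
Multiply by 6: 2·(2E) − 3·(2E) + 6·(16 + x) = 12, i.e. 96 + 6x − (96 + 4x) = 12.
Collecting terms: 2x = 12, so x = 6.
Then 2E = 96 + 4·6 = 120, so E = 60, V = 2E/3 = 40, F = 16 + 6 = 22.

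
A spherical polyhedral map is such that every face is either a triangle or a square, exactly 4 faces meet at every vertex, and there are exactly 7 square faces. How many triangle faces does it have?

Let x be the number of triangles; then F = 7 + x.
Edge–face incidences: 2E = 4·7 + 3·x = 28 + 3x.
Every vertex has degree 4, so 4V = 2E.
Euler: V − E + F = 2 ⇒ (2E)/4 − E + (7 + x) = 2.
Multiply by 8: 2·(2E) − 4·(2E) + 8·(7 + x) = 16, i.e. 56 + 8x − 2·(28 + 3x) = 16.
Collecting terms: 2x = 16, so x = 8.
Then 2E = 28 + 3·8 = 52, so E = 26, V = 2E/4 = 13, F = 7 + 8 = 15.

8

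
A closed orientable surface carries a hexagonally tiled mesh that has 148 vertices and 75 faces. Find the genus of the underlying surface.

2

Every face is a hexagon, so 2E = 6·75 = 450, giving E = 225.
χ = V − E + F = 148 − 225 + 75 = -2.
For a closed orientable surface χ = 2 − 2g, so g = (2 − (-2))/2 = 2.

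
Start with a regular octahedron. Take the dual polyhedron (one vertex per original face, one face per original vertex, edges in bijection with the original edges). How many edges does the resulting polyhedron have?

The base solid has V = 6, E = 12, F = 8.
The dual swaps V and F and preserves E: V′ = F = 8, E′ = E = 12, F′ = V = 6.

12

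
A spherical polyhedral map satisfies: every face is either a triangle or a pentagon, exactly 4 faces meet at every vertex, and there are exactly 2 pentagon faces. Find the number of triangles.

10

Let x be the number of triangles; then F = 2 + x.
Edge–face incidences: 2E = 5·2 + 3·x = 10 + 3x.
Every vertex has degree 4, so 4V = 2E.
Euler: V − E + F = 2 ⇒ (2E)/4 − E + (2 + x) = 2.
Multiply by 8: 2·(2E) − 4·(2E) + 8·(2 + x) = 16, i.e. 16 + 8x − 2·(10 + 3x) = 16.
Collecting terms: 2x − 4 = 16, so 2x = 20, so x = 10.
Then 2E = 10 + 3·10 = 40, so E = 20, V = 2E/4 = 10, F = 2 + 10 = 12.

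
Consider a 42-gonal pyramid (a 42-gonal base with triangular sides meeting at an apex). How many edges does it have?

A pyramid on an n-gon base has one n-gon and n triangles: V = 42 + 1 = 43, E = 2·42 = 84, F = 42 + 1 = 43.
Check: V − E + F = 43 − 84 + 43 = 2.

84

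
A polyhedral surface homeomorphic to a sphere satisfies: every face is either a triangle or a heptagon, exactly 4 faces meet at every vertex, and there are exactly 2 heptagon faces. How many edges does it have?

28

Let x be the number of triangles; then F = 2 + x.
Edge–face incidences: 2E = 7·2 + 3·x = 14 + 3x.
Every vertex has degree 4, so 4V = 2E.
Euler: V − E + F = 2 ⇒ (2E)/4 − E + (2 + x) = 2.
Multiply by 8: 2·(2E) − 4·(2E) + 8·(2 + x) = 16, i.e. 16 + 8x − 2·(14 + 3x) = 16.
Collecting terms: 2x − 12 = 16, so 2x = 28, so x = 14.
Then 2E = 14 + 3·14 = 56, so E = 28, V = 2E/4 = 14, F = 2 + 14 = 16.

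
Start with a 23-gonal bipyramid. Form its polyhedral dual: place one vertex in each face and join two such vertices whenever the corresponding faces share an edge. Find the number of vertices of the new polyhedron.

46

The base solid has V = 25, E = 69, F = 46.
The dual swaps V and F and preserves E: V′ = F = 46, E′ = E = 69, F′ = V = 25.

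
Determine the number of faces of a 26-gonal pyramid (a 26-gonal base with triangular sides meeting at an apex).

27

A pyramid on an n-gon base has one n-gon and n triangles: V = 26 + 1 = 27, E = 2·26 = 52, F = 26 + 1 = 27.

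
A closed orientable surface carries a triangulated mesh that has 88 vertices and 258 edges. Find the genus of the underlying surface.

0

Every face is a triangle and each edge borders two faces, so 3F = 2·258, giving F = 172.
χ = V − E + F = 88 − 258 + 172 = 2.
For a closed orientable surface χ = 2 − 2g, so g = (2 − (2))/2 = 0.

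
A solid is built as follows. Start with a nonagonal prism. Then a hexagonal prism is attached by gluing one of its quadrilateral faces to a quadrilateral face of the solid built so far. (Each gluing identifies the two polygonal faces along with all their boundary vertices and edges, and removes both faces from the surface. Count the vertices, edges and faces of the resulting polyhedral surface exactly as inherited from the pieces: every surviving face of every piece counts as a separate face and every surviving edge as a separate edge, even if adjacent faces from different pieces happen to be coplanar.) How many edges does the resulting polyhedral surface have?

A nonagonal prism: V=18, E=27, F=11.
Attach a hexagonal prism (V=12, E=18, F=8) along a 4-gon: merge 4 vertices and 4 edges, delete both glued faces → V=26, E=41, F=17.
Check: V − E + F = 26 − 41 + 17 = 2.

41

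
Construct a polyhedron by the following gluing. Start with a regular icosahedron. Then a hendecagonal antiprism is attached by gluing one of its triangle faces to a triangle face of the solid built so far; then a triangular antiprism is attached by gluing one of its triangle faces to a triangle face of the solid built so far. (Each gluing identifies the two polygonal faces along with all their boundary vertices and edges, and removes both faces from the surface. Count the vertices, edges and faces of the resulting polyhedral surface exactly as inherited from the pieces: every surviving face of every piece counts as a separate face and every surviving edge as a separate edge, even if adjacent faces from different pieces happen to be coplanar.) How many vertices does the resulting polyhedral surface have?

34

A regular icosahedron: V=12, E=30, F=20.
Attach a hendecagonal antiprism (V=22, E=44, F=24) along a 3-gon: merge 3 vertices and 3 edges, delete both glued faces → V=31, E=71, F=42.
Attach a triangular antiprism (V=6, E=12, F=8) along a 3-gon: merge 3 vertices and 3 edges, delete both glued faces → V=34, E=80, F=48.
Check: V − E + F = 34 − 80 + 48 = 2.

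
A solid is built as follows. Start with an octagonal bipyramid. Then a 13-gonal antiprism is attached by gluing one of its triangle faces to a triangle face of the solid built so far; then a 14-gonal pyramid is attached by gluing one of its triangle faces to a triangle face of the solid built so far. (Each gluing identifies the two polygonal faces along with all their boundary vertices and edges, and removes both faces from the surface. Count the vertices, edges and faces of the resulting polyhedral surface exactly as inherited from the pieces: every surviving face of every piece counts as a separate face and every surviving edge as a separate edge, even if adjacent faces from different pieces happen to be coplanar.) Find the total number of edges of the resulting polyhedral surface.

An octagonal bipyramid: V=10, E=24, F=16.
Attach a 13-gonal antiprism (V=26, E=52, F=28) along a 3-gon: merge 3 vertices and 3 edges, delete both glued faces → V=33, E=73, F=42.
Attach a 14-gonal pyramid (V=15, E=28, F=15) along a 3-gon: merge 3 vertices and 3 edges, delete both glued faces → V=45, E=98, F=55.
Check: V − E + F = 45 − 98 + 55 = 2.

98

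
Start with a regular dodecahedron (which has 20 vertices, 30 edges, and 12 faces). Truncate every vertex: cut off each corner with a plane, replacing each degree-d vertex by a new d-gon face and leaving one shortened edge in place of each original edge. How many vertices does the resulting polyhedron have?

60

Truncation replaces each original edge-end by a new vertex, so V′ = 2E = 60.
Each original edge survives, and each old vertex of degree d contributes d new edges; summing degrees gives Σd = 2E, so E′ = E + 2E = 3E = 90.
Each original face survives and each original vertex becomes one new face: F′ = F + V = 32.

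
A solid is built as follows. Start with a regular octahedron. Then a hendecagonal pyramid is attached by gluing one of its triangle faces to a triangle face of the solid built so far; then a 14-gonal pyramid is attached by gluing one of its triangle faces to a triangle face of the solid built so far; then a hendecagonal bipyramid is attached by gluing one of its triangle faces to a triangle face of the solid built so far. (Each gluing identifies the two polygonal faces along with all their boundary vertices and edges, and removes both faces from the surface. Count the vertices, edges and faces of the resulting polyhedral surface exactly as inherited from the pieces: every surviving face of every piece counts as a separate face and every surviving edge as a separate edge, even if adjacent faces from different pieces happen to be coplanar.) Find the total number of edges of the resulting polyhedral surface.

A regular octahedron: V=6, E=12, F=8.
Attach a hendecagonal pyramid (V=12, E=22, F=12) along a 3-gon: merge 3 vertices and 3 edges, delete both glued faces → V=15, E=31, F=18.
Attach a 14-gonal pyramid (V=15, E=28, F=15) along a 3-gon: merge 3 vertices and 3 edges, delete both glued faces → V=27, E=56, F=31.
Attach a hendecagonal bipyramid (V=13, E=33, F=22) along a 3-gon: merge 3 vertices and 3 edges, delete both glued faces → V=37, E=86, F=51.
Check: V − E + F = 37 − 86 + 51 = 2.

86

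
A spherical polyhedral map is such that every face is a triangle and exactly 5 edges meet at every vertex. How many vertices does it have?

Each face has 3 edges and each edge borders two faces, so 2E = 3F.
Each vertex has degree 5, so 5V = 2E and hence V = 3F/5.
Euler: V − E + F = 2 ⇒ (3F/5) − (3F/2) + F = 2.
Multiply by 10: (6 − 15 + 10)F = 20, i.e. 1F = 20.
So F = 20, E = 3·20/2 = 30, V = 3·20/5 = 12.

12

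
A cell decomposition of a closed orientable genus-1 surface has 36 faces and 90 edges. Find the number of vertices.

54

For a closed orientable surface of genus 1, χ = 2 − 2·1 = 0.
V = 0 + E − F = 0 + 90 − 36 = 54.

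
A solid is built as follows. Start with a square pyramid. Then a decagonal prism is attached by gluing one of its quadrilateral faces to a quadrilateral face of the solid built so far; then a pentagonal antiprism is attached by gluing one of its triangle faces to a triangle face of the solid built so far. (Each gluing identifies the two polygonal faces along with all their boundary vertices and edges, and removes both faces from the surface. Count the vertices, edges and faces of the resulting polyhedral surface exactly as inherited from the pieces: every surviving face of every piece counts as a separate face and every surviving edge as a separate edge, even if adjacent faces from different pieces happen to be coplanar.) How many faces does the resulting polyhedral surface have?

A square pyramid: V=5, E=8, F=5.
Attach a decagonal prism (V=20, E=30, F=12) along a 4-gon: merge 4 vertices and 4 edges, delete both glued faces → V=21, E=34, F=15.
Attach a pentagonal antiprism (V=10, E=20, F=12) along a 3-gon: merge 3 vertices and 3 edges, delete both glued faces → V=28, E=51, F=25.
Check: V − E + F = 28 − 51 + 25 = 2.

25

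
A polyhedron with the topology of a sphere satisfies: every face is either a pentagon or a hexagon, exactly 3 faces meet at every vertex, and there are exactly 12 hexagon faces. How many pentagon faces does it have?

Let x be the number of pentagons; then F = 12 + x.
Edge–face incidences: 2E = 6·12 + 5·x = 72 + 5x.
Every vertex has degree 3, so 3V = 2E.
Euler: V − E + F = 2 ⇒ (2E)/3 − E + (12 + x) = 2.
Multiply by 6: 2·(2E) − 3·(2E) + 6·(12 + x) = 12, i.e. 72 + 6x − (72 + 5x) = 12.
Collecting terms: x = 12.
Then 2E = 72 + 5·12 = 132, so E = 66, V = 2E/3 = 44, F = 12 + 12 = 24.

12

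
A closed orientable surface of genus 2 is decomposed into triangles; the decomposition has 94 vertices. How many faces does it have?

χ = 2 − 2·2 = -2, and every face is a triangle so 3F = 2E.
V − E + F = -2 with E = 3F/2 gives 94 − (3/2 − 1)·F = -2, so F = 192 and E = 288.

192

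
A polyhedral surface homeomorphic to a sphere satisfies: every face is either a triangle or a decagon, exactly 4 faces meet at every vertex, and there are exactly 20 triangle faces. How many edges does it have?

40

Let x be the number of decagons; then F = 20 + x.
Edge–face incidences: 2E = 3·20 + 10·x = 60 + 10x.
Every vertex has degree 4, so 4V = 2E.
Euler: V − E + F = 2 ⇒ (2E)/4 − E + (20 + x) = 2.
Multiply by 8: 2·(2E) − 4·(2E) + 8·(20 + x) = 16, i.e. 160 + 8x − 2·(60 + 10x) = 16.
Collecting terms: −12x + 40 = 16, so −12x = −24, so x = 2.
Then 2E = 60 + 10·2 = 80, so E = 40, V = 2E/4 = 20, F = 20 + 2 = 22.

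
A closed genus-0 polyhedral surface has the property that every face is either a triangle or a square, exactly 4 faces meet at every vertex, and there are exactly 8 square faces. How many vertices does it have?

14

Let x be the number of triangles; then F = 8 + x.
Edge–face incidences: 2E = 4·8 + 3·x = 32 + 3x.
Every vertex has degree 4, so 4V = 2E.
Euler: V − E + F = 2 ⇒ (2E)/4 − E + (8 + x) = 2.
Multiply by 8: 2·(2E) − 4·(2E) + 8·(8 + x) = 16, i.e. 64 + 8x − 2·(32 + 3x) = 16.
Collecting terms: 2x = 16, so x = 8.
Then 2E = 32 + 3·8 = 56, so E = 28, V = 2E/4 = 14, F = 8 + 8 = 16.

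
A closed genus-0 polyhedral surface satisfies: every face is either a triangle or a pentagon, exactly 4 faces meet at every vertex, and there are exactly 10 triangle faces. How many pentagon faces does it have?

2

Let x be the number of pentagons; then F = 10 + x.
Edge–face incidences: 2E = 3·10 + 5·x = 30 + 5x.
Every vertex has degree 4, so 4V = 2E.
Euler: V − E + F = 2 ⇒ (2E)/4 − E + (10 + x) = 2.
Multiply by 8: 2·(2E) − 4·(2E) + 8·(10 + x) = 16, i.e. 80 + 8x − 2·(30 + 5x) = 16.
Collecting terms: −2x + 20 = 16, so −2x = −4, so x = 2.
Then 2E = 30 + 5·2 = 40, so E = 20, V = 2E/4 = 10, F = 10 + 2 = 12.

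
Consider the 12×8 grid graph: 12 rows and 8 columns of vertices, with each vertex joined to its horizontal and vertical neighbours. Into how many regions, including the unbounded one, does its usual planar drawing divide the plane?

78

The grid has V = 12·8 = 96 vertices and E = 12·7 + 8·11 = 172 edges.
F = 2 − V + E = 2 − 96 + 172 = 78.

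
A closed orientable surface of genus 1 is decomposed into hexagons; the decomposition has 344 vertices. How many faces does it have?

172

χ = 2 − 2·1 = 0, and every face is a hexagon so 6F = 2E.
V − E + F = 0 with E = 6F/2 gives 344 − (6/2 − 1)·F = 0, so F = 172 and E = 516.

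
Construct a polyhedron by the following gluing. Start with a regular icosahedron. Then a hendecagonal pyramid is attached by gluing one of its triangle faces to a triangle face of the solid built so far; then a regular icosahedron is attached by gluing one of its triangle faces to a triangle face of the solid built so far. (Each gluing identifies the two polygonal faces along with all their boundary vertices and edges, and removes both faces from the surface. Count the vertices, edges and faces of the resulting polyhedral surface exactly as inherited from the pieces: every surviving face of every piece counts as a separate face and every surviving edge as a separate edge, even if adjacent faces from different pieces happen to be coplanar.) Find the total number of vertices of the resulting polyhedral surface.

30

A regular icosahedron: V=12, E=30, F=20.
Attach a hendecagonal pyramid (V=12, E=22, F=12) along a 3-gon: merge 3 vertices and 3 edges, delete both glued faces → V=21, E=49, F=30.
Attach a regular icosahedron (V=12, E=30, F=20) along a 3-gon: merge 3 vertices and 3 edges, delete both glued faces → V=30, E=76, F=48.
Check: V − E + F = 30 − 76 + 48 = 2.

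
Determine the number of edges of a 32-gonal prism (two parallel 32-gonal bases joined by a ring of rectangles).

96

A prism on an n-gon has two n-gon bases and n rectangular sides: V = 2·32 = 64, E = 3·32 = 96, F = 32 + 2 = 34.
Check: V − E + F = 64 − 96 + 34 = 2.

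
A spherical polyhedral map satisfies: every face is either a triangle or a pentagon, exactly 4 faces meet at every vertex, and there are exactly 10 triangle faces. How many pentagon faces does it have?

2

Let x be the number of pentagons; then F = 10 + x.
Edge–face incidences: 2E = 3·10 + 5·x = 30 + 5x.
Every vertex has degree 4, so 4V = 2E.
Euler: V − E + F = 2 ⇒ (2E)/4 − E + (10 + x) = 2.
Multiply by 8: 2·(2E) − 4·(2E) + 8·(10 + x) = 16, i.e. 80 + 8x − 2·(30 + 5x) = 16.
Collecting terms: −2x + 20 = 16, so −2x = −4, so x = 2.
Then 2E = 30 + 5·2 = 40, so E = 20, V = 2E/4 = 10, F = 10 + 2 = 12.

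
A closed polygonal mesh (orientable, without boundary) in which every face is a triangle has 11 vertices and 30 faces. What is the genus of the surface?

Every face is a triangle, so 2E = 3·30 = 90, giving E = 45.
χ = V − E + F = 11 − 45 + 30 = -4.
For a closed orientable surface χ = 2 − 2g, so g = (2 − (-4))/2 = 3.

3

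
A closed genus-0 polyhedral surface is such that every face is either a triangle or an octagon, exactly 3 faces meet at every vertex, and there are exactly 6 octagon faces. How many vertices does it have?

24

Let x be the number of triangles; then F = 6 + x.
Edge–face incidences: 2E = 8·6 + 3·x = 48 + 3x.
Every vertex has degree 3, so 3V = 2E.
Euler: V − E + F = 2 ⇒ (2E)/3 − E + (6 + x) = 2.
Multiply by 6: 2·(2E) − 3·(2E) + 6·(6 + x) = 12, i.e. 36 + 6x − (48 + 3x) = 12.
Collecting terms: 3x − 12 = 12, so 3x = 24, so x = 8.
Then 2E = 48 + 3·8 = 72, so E = 36, V = 2E/3 = 24, F = 6 + 8 = 14.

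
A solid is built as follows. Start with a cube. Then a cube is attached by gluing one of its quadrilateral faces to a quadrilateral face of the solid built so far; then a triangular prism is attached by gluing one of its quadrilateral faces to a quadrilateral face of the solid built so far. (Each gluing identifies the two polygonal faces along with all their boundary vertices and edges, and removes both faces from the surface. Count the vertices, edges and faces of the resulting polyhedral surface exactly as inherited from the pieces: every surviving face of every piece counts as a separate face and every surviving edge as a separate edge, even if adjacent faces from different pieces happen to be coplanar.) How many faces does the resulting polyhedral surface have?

A cube: V=8, E=12, F=6.
Attach a cube (V=8, E=12, F=6) along a 4-gon: merge 4 vertices and 4 edges, delete both glued faces → V=12, E=20, F=10.
Attach a triangular prism (V=6, E=9, F=5) along a 4-gon: merge 4 vertices and 4 edges, delete both glued faces → V=14, E=25, F=13.
Check: V − E + F = 14 − 25 + 13 = 2.

13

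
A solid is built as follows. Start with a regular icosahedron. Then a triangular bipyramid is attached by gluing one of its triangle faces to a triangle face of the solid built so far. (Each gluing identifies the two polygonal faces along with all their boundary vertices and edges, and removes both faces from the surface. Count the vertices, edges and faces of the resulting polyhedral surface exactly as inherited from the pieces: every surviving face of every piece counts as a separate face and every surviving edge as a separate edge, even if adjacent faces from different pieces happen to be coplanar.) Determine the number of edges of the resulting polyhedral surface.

A regular icosahedron: V=12, E=30, F=20.
Attach a triangular bipyramid (V=5, E=9, F=6) along a 3-gon: merge 3 vertices and 3 edges, delete both glued faces → V=14, E=36, F=24.
Check: V − E + F = 14 − 36 + 24 = 2.

36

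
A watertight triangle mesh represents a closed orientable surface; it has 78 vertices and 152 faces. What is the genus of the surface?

Every face is a triangle, so 2E = 3·152 = 456, giving E = 228.
χ = V − E + F = 78 − 228 + 152 = 2.
For a closed orientable surface χ = 2 − 2g, so g = (2 − (2))/2 = 0.

0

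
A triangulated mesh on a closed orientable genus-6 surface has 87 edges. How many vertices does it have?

χ = 2 − 2·6 = -10, and every face is a triangle so 3F = 2E.
F = 2E/3 = 58. Then V = -10 + E − F = -10 + 87 − 58 = 19.

19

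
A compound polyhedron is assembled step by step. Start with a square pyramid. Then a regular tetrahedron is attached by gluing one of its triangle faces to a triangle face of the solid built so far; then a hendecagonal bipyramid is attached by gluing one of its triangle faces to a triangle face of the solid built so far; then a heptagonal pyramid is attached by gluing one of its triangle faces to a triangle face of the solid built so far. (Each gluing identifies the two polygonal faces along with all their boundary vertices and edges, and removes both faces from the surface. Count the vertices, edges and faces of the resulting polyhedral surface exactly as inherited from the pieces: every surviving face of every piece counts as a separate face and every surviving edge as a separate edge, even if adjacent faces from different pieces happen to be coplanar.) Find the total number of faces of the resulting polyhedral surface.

33

A square pyramid: V=5, E=8, F=5.
Attach a regular tetrahedron (V=4, E=6, F=4) along a 3-gon: merge 3 vertices and 3 edges, delete both glued faces → V=6, E=11, F=7.
Attach a hendecagonal bipyramid (V=13, E=33, F=22) along a 3-gon: merge 3 vertices and 3 edges, delete both glued faces → V=16, E=41, F=27.
Attach a heptagonal pyramid (V=8, E=14, F=8) along a 3-gon: merge 3 vertices and 3 edges, delete both glued faces → V=21, E=52, F=33.
Check: V − E + F = 21 − 52 + 33 = 2.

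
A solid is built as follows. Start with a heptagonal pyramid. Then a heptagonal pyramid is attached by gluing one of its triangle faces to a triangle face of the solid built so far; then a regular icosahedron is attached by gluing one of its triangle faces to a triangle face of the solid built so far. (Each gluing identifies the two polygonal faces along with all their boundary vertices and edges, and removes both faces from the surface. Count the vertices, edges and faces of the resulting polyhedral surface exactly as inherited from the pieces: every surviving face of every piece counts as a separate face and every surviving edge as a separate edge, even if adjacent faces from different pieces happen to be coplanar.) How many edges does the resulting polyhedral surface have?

A heptagonal pyramid: V=8, E=14, F=8.
Attach a heptagonal pyramid (V=8, E=14, F=8) along a 3-gon: merge 3 vertices and 3 edges, delete both glued faces → V=13, E=25, F=14.
Attach a regular icosahedron (V=12, E=30, F=20) along a 3-gon: merge 3 vertices and 3 edges, delete both glued faces → V=22, E=52, F=32.
Check: V − E + F = 22 − 52 + 32 = 2.

52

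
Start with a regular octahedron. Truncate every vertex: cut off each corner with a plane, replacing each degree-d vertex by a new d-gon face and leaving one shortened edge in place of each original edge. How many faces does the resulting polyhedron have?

14

The base solid has V = 6, E = 12, F = 8.
Truncation replaces each original edge-end by a new vertex, so V′ = 2E = 24.
Each original edge survives, and each old vertex of degree d contributes d new edges; summing degrees gives Σd = 2E, so E′ = E + 2E = 3E = 36.
Each original face survives and each original vertex becomes one new face: F′ = F + V = 14.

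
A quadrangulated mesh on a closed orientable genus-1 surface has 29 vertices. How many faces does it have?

χ = 2 − 2·1 = 0, and every face is a square so 4F = 2E.
V − E + F = 0 with E = 4F/2 gives 29 − (4/2 − 1)·F = 0, so F = 29 and E = 58.

29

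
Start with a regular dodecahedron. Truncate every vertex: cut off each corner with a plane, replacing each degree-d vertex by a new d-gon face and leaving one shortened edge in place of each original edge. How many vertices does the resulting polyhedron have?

60

The base solid has V = 20, E = 30, F = 12.
Truncation replaces each original edge-end by a new vertex, so V′ = 2E = 60.
Each original edge survives, and each old vertex of degree d contributes d new edges; summing degrees gives Σd = 2E, so E′ = E + 2E = 3E = 90.
Each original face survives and each original vertex becomes one new face: F′ = F + V = 32.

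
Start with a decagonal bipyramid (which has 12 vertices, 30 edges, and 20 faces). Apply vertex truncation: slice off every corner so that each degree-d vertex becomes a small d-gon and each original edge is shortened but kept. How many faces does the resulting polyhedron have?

Truncation replaces each original edge-end by a new vertex, so V′ = 2E = 60.
Each original edge survives, and each old vertex of degree d contributes d new edges; summing degrees gives Σd = 2E, so E′ = E + 2E = 3E = 90.
Each original face survives and each original vertex becomes one new face: F′ = F + V = 32.

32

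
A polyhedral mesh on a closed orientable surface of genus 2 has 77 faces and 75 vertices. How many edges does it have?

For a closed orientable surface of genus 2, χ = 2 − 2·2 = -2.
E = V + F − (-2) = 75 + 77 − (-2) = 154.

154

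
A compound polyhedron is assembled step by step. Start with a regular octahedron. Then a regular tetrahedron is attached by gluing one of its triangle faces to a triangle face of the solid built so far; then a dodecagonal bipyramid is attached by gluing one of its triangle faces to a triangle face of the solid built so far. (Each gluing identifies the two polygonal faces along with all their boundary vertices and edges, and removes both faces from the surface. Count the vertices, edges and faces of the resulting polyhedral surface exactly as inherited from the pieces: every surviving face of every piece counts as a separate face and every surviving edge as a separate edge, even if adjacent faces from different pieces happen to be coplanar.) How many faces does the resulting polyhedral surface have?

32

A regular octahedron: V=6, E=12, F=8.
Attach a regular tetrahedron (V=4, E=6, F=4) along a 3-gon: merge 3 vertices and 3 edges, delete both glued faces → V=7, E=15, F=10.
Attach a dodecagonal bipyramid (V=14, E=36, F=24) along a 3-gon: merge 3 vertices and 3 edges, delete both glued faces → V=18, E=48, F=32.
Check: V − E + F = 18 − 48 + 32 = 2.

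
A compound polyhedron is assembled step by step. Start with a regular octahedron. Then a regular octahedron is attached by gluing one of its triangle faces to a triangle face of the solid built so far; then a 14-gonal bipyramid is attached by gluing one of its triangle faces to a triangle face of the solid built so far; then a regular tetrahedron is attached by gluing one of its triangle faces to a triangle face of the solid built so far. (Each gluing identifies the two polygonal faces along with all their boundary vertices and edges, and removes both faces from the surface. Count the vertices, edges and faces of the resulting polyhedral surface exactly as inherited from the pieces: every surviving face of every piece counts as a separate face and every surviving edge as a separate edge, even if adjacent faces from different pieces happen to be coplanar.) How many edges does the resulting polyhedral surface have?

A regular octahedron: V=6, E=12, F=8.
Attach a regular octahedron (V=6, E=12, F=8) along a 3-gon: merge 3 vertices and 3 edges, delete both glued faces → V=9, E=21, F=14.
Attach a 14-gonal bipyramid (V=16, E=42, F=28) along a 3-gon: merge 3 vertices and 3 edges, delete both glued faces → V=22, E=60, F=40.
Attach a regular tetrahedron (V=4, E=6, F=4) along a 3-gon: merge 3 vertices and 3 edges, delete both glued faces → V=23, E=63, F=42.
Check: V − E + F = 23 − 63 + 42 = 2.

63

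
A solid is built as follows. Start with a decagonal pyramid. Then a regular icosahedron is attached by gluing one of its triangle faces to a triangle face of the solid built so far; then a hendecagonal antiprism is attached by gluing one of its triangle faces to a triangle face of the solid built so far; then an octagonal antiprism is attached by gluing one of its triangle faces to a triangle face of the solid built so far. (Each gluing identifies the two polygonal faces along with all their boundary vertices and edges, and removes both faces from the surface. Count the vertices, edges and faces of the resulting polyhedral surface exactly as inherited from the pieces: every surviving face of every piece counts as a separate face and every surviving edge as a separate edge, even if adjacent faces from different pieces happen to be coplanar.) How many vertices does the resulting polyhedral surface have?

A decagonal pyramid: V=11, E=20, F=11.
Attach a regular icosahedron (V=12, E=30, F=20) along a 3-gon: merge 3 vertices and 3 edges, delete both glued faces → V=20, E=47, F=29.
Attach a hendecagonal antiprism (V=22, E=44, F=24) along a 3-gon: merge 3 vertices and 3 edges, delete both glued faces → V=39, E=88, F=51.
Attach an octagonal antiprism (V=16, E=32, F=18) along a 3-gon: merge 3 vertices and 3 edges, delete both glued faces → V=52, E=117, F=67.
Check: V − E + F = 52 − 117 + 67 = 2.

52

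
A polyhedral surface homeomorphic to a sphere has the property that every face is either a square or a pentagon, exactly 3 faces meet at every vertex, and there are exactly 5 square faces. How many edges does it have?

Let x be the number of pentagons; then F = 5 + x.
Edge–face incidences: 2E = 4·5 + 5·x = 20 + 5x.
Every vertex has degree 3, so 3V = 2E.
Euler: V − E + F = 2 ⇒ (2E)/3 − E + (5 + x) = 2.
Multiply by 6: 2·(2E) − 3·(2E) + 6·(5 + x) = 12, i.e. 30 + 6x − (20 + 5x) = 12.
Collecting terms: x + 10 = 12, so x = 2.
Then 2E = 20 + 5·2 = 30, so E = 15, V = 2E/3 = 10, F = 5 + 2 = 7.

15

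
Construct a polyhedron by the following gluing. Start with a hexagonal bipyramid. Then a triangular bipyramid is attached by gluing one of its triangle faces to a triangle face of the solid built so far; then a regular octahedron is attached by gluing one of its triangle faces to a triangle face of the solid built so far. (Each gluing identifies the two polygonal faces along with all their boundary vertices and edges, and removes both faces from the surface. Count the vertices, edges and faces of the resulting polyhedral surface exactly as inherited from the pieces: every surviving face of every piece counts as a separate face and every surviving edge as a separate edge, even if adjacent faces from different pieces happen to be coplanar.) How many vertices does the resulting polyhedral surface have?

A hexagonal bipyramid: V=8, E=18, F=12.
Attach a triangular bipyramid (V=5, E=9, F=6) along a 3-gon: merge 3 vertices and 3 edges, delete both glued faces → V=10, E=24, F=16.
Attach a regular octahedron (V=6, E=12, F=8) along a 3-gon: merge 3 vertices and 3 edges, delete both glued faces → V=13, E=33, F=22.
Check: V − E + F = 13 − 33 + 22 = 2.

13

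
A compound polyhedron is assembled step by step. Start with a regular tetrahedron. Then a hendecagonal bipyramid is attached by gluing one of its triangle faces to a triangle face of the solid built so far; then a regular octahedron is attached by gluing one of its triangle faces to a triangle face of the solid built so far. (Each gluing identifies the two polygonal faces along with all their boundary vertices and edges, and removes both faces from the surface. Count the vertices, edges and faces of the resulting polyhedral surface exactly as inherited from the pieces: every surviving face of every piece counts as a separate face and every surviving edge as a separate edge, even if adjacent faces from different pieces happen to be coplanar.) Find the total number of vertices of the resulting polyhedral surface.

A regular tetrahedron: V=4, E=6, F=4.
Attach a hendecagonal bipyramid (V=13, E=33, F=22) along a 3-gon: merge 3 vertices and 3 edges, delete both glued faces → V=14, E=36, F=24.
Attach a regular octahedron (V=6, E=12, F=8) along a 3-gon: merge 3 vertices and 3 edges, delete both glued faces → V=17, E=45, F=30.
Check: V − E + F = 17 − 45 + 30 = 2.

17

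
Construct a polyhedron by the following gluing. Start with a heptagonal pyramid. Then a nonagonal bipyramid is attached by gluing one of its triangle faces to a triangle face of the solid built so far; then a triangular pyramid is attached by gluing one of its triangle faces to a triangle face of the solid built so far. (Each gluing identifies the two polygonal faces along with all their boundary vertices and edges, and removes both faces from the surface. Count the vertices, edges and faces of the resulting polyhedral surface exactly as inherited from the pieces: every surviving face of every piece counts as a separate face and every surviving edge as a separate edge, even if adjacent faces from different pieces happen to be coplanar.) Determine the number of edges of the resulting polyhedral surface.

A heptagonal pyramid: V=8, E=14, F=8.
Attach a nonagonal bipyramid (V=11, E=27, F=18) along a 3-gon: merge 3 vertices and 3 edges, delete both glued faces → V=16, E=38, F=24.
Attach a triangular pyramid (V=4, E=6, F=4) along a 3-gon: merge 3 vertices and 3 edges, delete both glued faces → V=17, E=41, F=26.
Check: V − E + F = 17 − 41 + 26 = 2.

41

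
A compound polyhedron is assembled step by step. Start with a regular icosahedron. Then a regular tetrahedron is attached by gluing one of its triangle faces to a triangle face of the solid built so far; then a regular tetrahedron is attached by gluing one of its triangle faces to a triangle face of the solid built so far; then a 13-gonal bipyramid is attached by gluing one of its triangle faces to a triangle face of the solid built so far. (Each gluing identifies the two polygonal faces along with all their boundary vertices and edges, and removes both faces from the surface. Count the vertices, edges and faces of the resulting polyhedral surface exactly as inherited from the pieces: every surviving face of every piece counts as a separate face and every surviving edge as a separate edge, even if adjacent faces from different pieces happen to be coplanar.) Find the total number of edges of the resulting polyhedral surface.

A regular icosahedron: V=12, E=30, F=20.
Attach a regular tetrahedron (V=4, E=6, F=4) along a 3-gon: merge 3 vertices and 3 edges, delete both glued faces → V=13, E=33, F=22.
Attach a regular tetrahedron (V=4, E=6, F=4) along a 3-gon: merge 3 vertices and 3 edges, delete both glued faces → V=14, E=36, F=24.
Attach a 13-gonal bipyramid (V=15, E=39, F=26) along a 3-gon: merge 3 vertices and 3 edges, delete both glued faces → V=26, E=72, F=48.
Check: V − E + F = 26 − 72 + 48 = 2.

72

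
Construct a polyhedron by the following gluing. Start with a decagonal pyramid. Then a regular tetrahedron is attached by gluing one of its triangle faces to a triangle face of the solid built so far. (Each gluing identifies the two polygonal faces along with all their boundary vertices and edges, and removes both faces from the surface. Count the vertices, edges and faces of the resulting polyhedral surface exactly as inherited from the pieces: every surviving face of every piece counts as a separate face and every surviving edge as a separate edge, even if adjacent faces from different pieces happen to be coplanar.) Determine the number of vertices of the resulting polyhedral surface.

A decagonal pyramid: V=11, E=20, F=11.
Attach a regular tetrahedron (V=4, E=6, F=4) along a 3-gon: merge 3 vertices and 3 edges, delete both glued faces → V=12, E=23, F=13.
Check: V − E + F = 12 − 23 + 13 = 2.

12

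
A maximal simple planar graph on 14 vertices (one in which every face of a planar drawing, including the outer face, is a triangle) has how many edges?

36

In a plane triangulation 3F = 2E and V − E + F = 2, so E = 3V − 6 = 3·14 − 6 = 36.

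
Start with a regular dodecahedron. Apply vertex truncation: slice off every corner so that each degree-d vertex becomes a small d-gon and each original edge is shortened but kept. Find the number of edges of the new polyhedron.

The base solid has V = 20, E = 30, F = 12.
Truncation replaces each original edge-end by a new vertex, so V′ = 2E = 60.
Each original edge survives, and each old vertex of degree d contributes d new edges; summing degrees gives Σd = 2E, so E′ = E + 2E = 3E = 90.
Each original face survives and each original vertex becomes one new face: F′ = F + V = 32.

90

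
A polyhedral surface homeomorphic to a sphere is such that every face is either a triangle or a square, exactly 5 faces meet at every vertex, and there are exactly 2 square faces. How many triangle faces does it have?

24

Let x be the number of triangles; then F = 2 + x.
Edge–face incidences: 2E = 4·2 + 3·x = 8 + 3x.
Every vertex has degree 5, so 5V = 2E.
Euler: V − E + F = 2 ⇒ (2E)/5 − E + (2 + x) = 2.
Multiply by 10: 2·(2E) − 5·(2E) + 10·(2 + x) = 20, i.e. 20 + 10x − 3·(8 + 3x) = 20.
Collecting terms: x − 4 = 20, so x = 24.
Then 2E = 8 + 3·24 = 80, so E = 40, V = 2E/5 = 16, F = 2 + 24 = 26.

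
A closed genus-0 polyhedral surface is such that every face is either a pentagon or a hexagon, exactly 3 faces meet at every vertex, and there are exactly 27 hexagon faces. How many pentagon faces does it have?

Let x be the number of pentagons; then F = 27 + x.
Edge–face incidences: 2E = 6·27 + 5·x = 162 + 5x.
Every vertex has degree 3, so 3V = 2E.
Euler: V − E + F = 2 ⇒ (2E)/3 − E + (27 + x) = 2.
Multiply by 6: 2·(2E) − 3·(2E) + 6·(27 + x) = 12, i.e. 162 + 6x − (162 + 5x) = 12.
Collecting terms: x = 12.
Then 2E = 162 + 5·12 = 222, so E = 111, V = 2E/3 = 74, F = 27 + 12 = 39.

12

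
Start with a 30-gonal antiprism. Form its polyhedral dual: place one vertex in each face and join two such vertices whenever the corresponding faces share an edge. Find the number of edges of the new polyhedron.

The base solid has V = 60, E = 120, F = 62.
The dual swaps V and F and preserves E: V′ = F = 62, E′ = E = 120, F′ = V = 60.

120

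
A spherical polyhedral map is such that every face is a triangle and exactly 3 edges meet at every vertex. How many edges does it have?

Each face has 3 edges and each edge borders two faces, so 2E = 3F.
Each vertex has degree 3, so 3V = 2E and hence V = 3F/3.
Euler: V − E + F = 2 ⇒ (3F/3) − (3F/2) + F = 2.
Multiply by 6: (6 − 9 + 6)F = 12, i.e. 3F = 12.
So F = 4, E = 3·4/2 = 6, V = 3·4/3 = 4.

6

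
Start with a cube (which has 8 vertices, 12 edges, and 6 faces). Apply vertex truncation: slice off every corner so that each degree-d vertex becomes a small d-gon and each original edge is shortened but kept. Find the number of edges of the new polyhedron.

36

Truncation replaces each original edge-end by a new vertex, so V′ = 2E = 24.
Each original edge survives, and each old vertex of degree d contributes d new edges; summing degrees gives Σd = 2E, so E′ = E + 2E = 3E = 36.
Each original face survives and each original vertex becomes one new face: F′ = F + V = 14.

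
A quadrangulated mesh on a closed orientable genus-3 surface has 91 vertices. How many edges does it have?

190

χ = 2 − 2·3 = -4, and every face is a square so 4F = 2E.
V − E + F = -4 with E = 4F/2 gives 91 − (4/2 − 1)·F = -4, so F = 95 and E = 190.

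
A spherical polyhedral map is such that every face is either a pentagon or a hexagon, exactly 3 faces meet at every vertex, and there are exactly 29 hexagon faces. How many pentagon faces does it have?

12

Let x be the number of pentagons; then F = 29 + x.
Edge–face incidences: 2E = 6·29 + 5·x = 174 + 5x.
Every vertex has degree 3, so 3V = 2E.
Euler: V − E + F = 2 ⇒ (2E)/3 − E + (29 + x) = 2.
Multiply by 6: 2·(2E) − 3·(2E) + 6·(29 + x) = 12, i.e. 174 + 6x − (174 + 5x) = 12.
Collecting terms: x = 12.
Then 2E = 174 + 5·12 = 234, so E = 117, V = 2E/3 = 78, F = 29 + 12 = 41.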